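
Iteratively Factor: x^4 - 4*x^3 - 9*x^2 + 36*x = (x)*(x^3 - 4*x^2 - 9*x + 36) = x*(x - 4)*(x^2 - 9) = x*(x - 4)*(x + 3)*(x - 3)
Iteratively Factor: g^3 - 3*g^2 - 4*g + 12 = (g + 2)*(g^2 - 5*g + 6) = (g - 3)*(g + 2)*(g - 2)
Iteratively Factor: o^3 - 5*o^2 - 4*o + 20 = (o - 2)*(o^2 - 3*o - 10) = (o - 2)*(o + 2)*(o - 5)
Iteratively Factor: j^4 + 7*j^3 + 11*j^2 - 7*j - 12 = (j + 3)*(j^3 + 4*j^2 - j - 4) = (j + 1)*(j + 3)*(j^2 + 3*j - 4) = (j - 1)*(j + 1)*(j + 3)*(j + 4)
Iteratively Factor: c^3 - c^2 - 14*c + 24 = (c - 3)*(c^2 + 2*c - 8) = (c - 3)*(c + 4)*(c - 2)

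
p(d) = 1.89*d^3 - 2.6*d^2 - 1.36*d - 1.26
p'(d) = 5.67*d^2 - 5.2*d - 1.36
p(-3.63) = -120.99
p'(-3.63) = 92.23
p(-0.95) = -3.93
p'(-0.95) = 8.70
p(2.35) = 5.71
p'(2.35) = 17.73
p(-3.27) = -90.70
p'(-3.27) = 76.27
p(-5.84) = -458.44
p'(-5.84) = 222.39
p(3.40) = 38.34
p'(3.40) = 46.51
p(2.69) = 13.06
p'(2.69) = 25.68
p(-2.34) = -36.53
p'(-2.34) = 41.85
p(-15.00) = -6944.61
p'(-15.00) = 1352.39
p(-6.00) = -494.94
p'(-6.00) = 233.96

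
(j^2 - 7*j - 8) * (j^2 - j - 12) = j^4 - 8*j^3 - 13*j^2 + 92*j + 96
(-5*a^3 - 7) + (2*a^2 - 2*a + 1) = -5*a^3 + 2*a^2 - 2*a - 6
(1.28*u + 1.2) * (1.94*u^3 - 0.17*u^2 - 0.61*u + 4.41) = 2.4832*u^4 + 2.1104*u^3 - 0.9848*u^2 + 4.9128*u + 5.292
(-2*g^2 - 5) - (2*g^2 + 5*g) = -4*g^2 - 5*g - 5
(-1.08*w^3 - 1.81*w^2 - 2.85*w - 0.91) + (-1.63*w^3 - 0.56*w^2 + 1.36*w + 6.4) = -2.71*w^3 - 2.37*w^2 - 1.49*w + 5.49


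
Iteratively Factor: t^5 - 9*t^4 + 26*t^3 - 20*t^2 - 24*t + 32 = (t - 2)*(t^4 - 7*t^3 + 12*t^2 + 4*t - 16) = (t - 2)^2*(t^3 - 5*t^2 + 2*t + 8) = (t - 2)^2*(t + 1)*(t^2 - 6*t + 8) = (t - 2)^3*(t + 1)*(t - 4)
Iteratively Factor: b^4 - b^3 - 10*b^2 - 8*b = (b + 1)*(b^3 - 2*b^2 - 8*b) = b*(b + 1)*(b^2 - 2*b - 8) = b*(b - 4)*(b + 1)*(b + 2)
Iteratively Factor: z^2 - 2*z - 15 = (z + 3)*(z - 5)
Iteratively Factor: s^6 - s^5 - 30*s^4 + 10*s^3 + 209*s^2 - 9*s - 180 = (s - 5)*(s^5 + 4*s^4 - 10*s^3 - 40*s^2 + 9*s + 36) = (s - 5)*(s - 1)*(s^4 + 5*s^3 - 5*s^2 - 45*s - 36) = (s - 5)*(s - 3)*(s - 1)*(s^3 + 8*s^2 + 19*s + 12) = (s - 5)*(s - 3)*(s - 1)*(s + 1)*(s^2 + 7*s + 12) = (s - 5)*(s - 3)*(s - 1)*(s + 1)*(s + 4)*(s + 3)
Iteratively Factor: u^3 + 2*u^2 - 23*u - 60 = (u - 5)*(u^2 + 7*u + 12) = (u - 5)*(u + 4)*(u + 3)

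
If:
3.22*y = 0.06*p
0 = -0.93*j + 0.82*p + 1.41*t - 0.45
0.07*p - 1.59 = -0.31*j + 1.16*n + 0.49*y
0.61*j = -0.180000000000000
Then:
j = -0.30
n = 2.81609195402299*y - 1.44954776710006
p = 53.6666666666667*y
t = 0.124520404604116 - 31.210401891253*y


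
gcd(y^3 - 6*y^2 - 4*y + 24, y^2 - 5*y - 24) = 1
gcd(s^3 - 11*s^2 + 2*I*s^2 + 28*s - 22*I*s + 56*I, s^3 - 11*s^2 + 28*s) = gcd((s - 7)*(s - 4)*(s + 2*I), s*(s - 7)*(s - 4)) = s^2 - 11*s + 28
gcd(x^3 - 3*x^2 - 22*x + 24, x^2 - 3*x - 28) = x + 4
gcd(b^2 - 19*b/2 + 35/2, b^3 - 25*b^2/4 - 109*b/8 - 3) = 1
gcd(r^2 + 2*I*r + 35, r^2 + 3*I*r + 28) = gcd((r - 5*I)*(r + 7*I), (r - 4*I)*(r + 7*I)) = r + 7*I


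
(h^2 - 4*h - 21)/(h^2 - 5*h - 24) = (h - 7)/(h - 8)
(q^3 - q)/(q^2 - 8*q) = (q^2 - 1)/(q - 8)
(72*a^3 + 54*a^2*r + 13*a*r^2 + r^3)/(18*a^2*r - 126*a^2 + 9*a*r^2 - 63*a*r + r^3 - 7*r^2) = (4*a + r)/(r - 7)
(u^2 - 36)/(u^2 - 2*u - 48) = (u - 6)/(u - 8)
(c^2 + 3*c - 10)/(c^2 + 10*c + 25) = (c - 2)/(c + 5)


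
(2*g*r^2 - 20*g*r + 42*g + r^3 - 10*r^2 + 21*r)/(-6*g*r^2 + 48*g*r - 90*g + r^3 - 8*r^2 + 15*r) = (2*g*r - 14*g + r^2 - 7*r)/(-6*g*r + 30*g + r^2 - 5*r)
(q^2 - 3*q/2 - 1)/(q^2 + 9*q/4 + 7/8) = 4*(q - 2)/(4*q + 7)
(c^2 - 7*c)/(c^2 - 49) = c/(c + 7)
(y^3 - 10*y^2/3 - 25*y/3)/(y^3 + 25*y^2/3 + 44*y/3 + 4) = y*(3*y^2 - 10*y - 25)/(3*y^3 + 25*y^2 + 44*y + 12)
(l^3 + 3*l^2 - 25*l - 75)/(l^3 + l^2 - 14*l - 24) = (l^2 - 25)/(l^2 - 2*l - 8)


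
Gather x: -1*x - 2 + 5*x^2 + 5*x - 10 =5*x^2 + 4*x - 12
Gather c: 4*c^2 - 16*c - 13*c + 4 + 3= 4*c^2 - 29*c + 7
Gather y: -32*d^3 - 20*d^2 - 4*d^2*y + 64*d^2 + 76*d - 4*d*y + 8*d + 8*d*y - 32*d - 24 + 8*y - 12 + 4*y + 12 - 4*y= -32*d^3 + 44*d^2 + 52*d + y*(-4*d^2 + 4*d + 8) - 24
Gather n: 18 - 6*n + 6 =24 - 6*n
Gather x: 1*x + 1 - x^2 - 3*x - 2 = -x^2 - 2*x - 1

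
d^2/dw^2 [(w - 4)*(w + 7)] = 2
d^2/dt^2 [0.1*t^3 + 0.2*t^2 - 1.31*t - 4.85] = 0.6*t + 0.4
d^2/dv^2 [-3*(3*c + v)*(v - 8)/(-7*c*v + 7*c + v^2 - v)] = 6*((3*c + v)*(v - 8)*(7*c - 2*v + 1)^2 + ((3*c + v)*(v - 8) - (3*c + v)*(7*c - 2*v + 1) - (v - 8)*(7*c - 2*v + 1))*(7*c*v - 7*c - v^2 + v) + (7*c*v - 7*c - v^2 + v)^2)/(7*c*v - 7*c - v^2 + v)^3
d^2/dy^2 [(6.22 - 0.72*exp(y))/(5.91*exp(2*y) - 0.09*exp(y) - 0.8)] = (-25.148232*exp(4*y) + 868.62816*exp(3*y) - 30.350214*exp(2*y) + 117.734862*exp(y) - 0.90864)*exp(y)/(206.425071*exp(6*y) - 9.430587*exp(5*y) - 83.683827*exp(4*y) + 2.552391*exp(3*y) + 11.32776*exp(2*y) - 0.1728*exp(y) - 0.512)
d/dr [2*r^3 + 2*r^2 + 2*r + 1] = 6*r^2 + 4*r + 2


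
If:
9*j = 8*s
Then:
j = 8*s/9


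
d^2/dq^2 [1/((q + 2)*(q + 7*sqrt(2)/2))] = 4*(4*(q + 2)^2 + 2*(q + 2)*(2*q + 7*sqrt(2)) + (2*q + 7*sqrt(2))^2)/((q + 2)^3*(2*q + 7*sqrt(2))^3)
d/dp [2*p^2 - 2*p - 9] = 4*p - 2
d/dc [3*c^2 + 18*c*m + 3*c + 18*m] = 6*c + 18*m + 3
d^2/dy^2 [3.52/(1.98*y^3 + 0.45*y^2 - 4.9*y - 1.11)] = (-(41.8176*y + 3.168)*(1.98*y^3 + 0.45*y^2 - 4.9*y - 1.11) + 3.52*(5.94*y^2 + 0.9*y - 4.9)*(11.88*y^2 + 1.8*y - 9.8))/(1.98*y^3 + 0.45*y^2 - 4.9*y - 1.11)^3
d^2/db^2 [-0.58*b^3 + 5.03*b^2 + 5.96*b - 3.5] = 10.06 - 3.48*b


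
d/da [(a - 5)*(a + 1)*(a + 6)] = 3*a^2 + 4*a - 29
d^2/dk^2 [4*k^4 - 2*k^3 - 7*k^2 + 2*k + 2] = 48*k^2 - 12*k - 14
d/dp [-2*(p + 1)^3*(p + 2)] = (-8*p - 14)*(p + 1)^2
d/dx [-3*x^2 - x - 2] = -6*x - 1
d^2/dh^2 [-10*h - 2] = 0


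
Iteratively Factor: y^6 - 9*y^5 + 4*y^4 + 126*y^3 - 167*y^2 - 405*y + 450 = (y - 5)*(y^5 - 4*y^4 - 16*y^3 + 46*y^2 + 63*y - 90) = (y - 5)^2*(y^4 + y^3 - 11*y^2 - 9*y + 18) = (y - 5)^2*(y + 3)*(y^3 - 2*y^2 - 5*y + 6) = (y - 5)^2*(y - 1)*(y + 3)*(y^2 - y - 6) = (y - 5)^2*(y - 1)*(y + 2)*(y + 3)*(y - 3)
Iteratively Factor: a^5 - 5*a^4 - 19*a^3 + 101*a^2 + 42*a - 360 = (a - 3)*(a^4 - 2*a^3 - 25*a^2 + 26*a + 120) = (a - 5)*(a - 3)*(a^3 + 3*a^2 - 10*a - 24) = (a - 5)*(a - 3)*(a + 4)*(a^2 - a - 6) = (a - 5)*(a - 3)^2*(a + 4)*(a + 2)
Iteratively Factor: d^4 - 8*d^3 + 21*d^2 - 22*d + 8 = (d - 1)*(d^3 - 7*d^2 + 14*d - 8) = (d - 4)*(d - 1)*(d^2 - 3*d + 2) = (d - 4)*(d - 2)*(d - 1)*(d - 1)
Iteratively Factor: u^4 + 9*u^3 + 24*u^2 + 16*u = (u + 4)*(u^3 + 5*u^2 + 4*u) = (u + 1)*(u + 4)*(u^2 + 4*u) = (u + 1)*(u + 4)^2*(u)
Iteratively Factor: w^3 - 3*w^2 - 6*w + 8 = (w + 2)*(w^2 - 5*w + 4) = (w - 4)*(w + 2)*(w - 1)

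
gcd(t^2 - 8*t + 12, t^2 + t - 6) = t - 2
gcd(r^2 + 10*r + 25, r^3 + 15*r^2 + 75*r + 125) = r^2 + 10*r + 25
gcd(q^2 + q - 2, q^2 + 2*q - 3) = q - 1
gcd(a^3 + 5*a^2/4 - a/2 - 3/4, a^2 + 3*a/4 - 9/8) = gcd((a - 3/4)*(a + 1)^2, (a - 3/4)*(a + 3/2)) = a - 3/4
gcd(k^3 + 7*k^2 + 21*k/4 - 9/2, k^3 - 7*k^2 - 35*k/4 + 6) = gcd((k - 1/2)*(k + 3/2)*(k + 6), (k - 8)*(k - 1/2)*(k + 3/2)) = k^2 + k - 3/4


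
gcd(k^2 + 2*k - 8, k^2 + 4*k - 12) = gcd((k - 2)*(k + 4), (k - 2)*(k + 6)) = k - 2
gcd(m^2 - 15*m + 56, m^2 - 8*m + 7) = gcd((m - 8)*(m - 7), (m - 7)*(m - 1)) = m - 7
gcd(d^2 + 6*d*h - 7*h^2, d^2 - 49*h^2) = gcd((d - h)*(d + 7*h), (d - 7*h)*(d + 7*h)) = d + 7*h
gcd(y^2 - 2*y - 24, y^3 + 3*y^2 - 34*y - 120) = y^2 - 2*y - 24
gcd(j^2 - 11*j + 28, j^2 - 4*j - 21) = j - 7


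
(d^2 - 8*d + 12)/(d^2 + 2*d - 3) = (d^2 - 8*d + 12)/(d^2 + 2*d - 3)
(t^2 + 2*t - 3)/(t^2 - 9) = (t - 1)/(t - 3)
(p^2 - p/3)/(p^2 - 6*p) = (p - 1/3)/(p - 6)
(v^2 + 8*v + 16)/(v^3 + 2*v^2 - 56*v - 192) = (v + 4)/(v^2 - 2*v - 48)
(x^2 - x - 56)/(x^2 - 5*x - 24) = (x + 7)/(x + 3)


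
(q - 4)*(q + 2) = q^2 - 2*q - 8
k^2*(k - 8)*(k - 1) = k^4 - 9*k^3 + 8*k^2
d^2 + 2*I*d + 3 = (d - I)*(d + 3*I)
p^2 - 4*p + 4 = (p - 2)^2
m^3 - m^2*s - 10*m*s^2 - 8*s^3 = (m - 4*s)*(m + s)*(m + 2*s)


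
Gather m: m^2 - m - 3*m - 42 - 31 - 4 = m^2 - 4*m - 77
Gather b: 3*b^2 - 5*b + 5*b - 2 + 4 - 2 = 3*b^2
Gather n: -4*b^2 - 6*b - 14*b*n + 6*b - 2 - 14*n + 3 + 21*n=-4*b^2 + n*(7 - 14*b) + 1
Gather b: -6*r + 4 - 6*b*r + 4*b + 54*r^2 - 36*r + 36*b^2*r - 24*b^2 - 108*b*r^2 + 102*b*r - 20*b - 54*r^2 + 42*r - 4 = b^2*(36*r - 24) + b*(-108*r^2 + 96*r - 16)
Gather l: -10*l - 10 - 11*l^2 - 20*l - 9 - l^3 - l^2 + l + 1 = -l^3 - 12*l^2 - 29*l - 18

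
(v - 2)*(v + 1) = v^2 - v - 2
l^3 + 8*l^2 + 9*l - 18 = (l - 1)*(l + 3)*(l + 6)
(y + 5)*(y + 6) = y^2 + 11*y + 30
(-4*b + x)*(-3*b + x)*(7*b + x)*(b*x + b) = 84*b^4*x + 84*b^4 - 37*b^3*x^2 - 37*b^3*x + b*x^4 + b*x^3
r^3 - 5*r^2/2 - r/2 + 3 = (r - 2)*(r - 3/2)*(r + 1)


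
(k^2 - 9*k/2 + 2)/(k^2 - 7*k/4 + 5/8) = 4*(k - 4)/(4*k - 5)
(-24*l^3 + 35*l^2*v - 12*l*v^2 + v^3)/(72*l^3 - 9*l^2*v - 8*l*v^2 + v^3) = (-l + v)/(3*l + v)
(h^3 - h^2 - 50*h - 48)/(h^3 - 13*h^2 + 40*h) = (h^2 + 7*h + 6)/(h*(h - 5))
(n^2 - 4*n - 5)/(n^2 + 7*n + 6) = (n - 5)/(n + 6)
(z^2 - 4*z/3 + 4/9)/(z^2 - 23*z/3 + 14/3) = (z - 2/3)/(z - 7)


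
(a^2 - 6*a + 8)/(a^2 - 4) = (a - 4)/(a + 2)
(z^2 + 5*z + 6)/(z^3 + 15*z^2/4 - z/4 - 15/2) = 4/(4*z - 5)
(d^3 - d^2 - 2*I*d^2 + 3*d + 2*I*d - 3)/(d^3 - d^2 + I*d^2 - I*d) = (d - 3*I)/d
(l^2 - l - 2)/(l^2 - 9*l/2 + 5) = 2*(l + 1)/(2*l - 5)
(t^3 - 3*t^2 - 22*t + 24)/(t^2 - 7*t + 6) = t + 4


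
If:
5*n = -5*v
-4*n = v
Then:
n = 0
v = 0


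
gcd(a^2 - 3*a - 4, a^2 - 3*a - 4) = a^2 - 3*a - 4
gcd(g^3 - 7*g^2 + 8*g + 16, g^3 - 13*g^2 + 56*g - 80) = g^2 - 8*g + 16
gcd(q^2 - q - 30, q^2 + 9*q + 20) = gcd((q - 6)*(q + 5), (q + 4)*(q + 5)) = q + 5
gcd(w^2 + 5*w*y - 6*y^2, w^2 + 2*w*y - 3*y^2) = -w + y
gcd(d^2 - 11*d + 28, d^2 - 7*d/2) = 1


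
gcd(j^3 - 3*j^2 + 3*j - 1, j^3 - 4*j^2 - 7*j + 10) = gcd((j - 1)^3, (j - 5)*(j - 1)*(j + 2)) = j - 1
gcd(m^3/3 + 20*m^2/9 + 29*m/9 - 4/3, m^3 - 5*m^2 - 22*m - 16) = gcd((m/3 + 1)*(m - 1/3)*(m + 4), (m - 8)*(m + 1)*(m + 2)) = 1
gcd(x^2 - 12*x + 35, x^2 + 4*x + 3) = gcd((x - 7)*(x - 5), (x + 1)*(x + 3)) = 1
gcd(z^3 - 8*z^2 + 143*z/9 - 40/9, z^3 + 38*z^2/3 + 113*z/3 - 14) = z - 1/3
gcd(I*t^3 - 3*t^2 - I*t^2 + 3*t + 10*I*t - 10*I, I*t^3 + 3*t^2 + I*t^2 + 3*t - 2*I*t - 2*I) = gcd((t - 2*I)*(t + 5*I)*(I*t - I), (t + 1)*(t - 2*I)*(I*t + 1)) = t - 2*I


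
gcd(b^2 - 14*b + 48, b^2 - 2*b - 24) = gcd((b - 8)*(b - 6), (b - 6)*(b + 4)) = b - 6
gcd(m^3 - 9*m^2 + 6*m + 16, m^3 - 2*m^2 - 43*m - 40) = m^2 - 7*m - 8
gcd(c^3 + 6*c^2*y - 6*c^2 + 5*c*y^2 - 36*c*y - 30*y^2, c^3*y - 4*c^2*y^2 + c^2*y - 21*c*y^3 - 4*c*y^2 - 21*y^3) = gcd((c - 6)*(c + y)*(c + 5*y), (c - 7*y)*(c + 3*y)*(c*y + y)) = 1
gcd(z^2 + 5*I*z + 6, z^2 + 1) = z - I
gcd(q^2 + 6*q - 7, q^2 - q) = q - 1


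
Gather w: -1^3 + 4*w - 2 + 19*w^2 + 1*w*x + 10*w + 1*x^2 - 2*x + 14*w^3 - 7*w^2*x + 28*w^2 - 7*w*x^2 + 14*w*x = 14*w^3 + w^2*(47 - 7*x) + w*(-7*x^2 + 15*x + 14) + x^2 - 2*x - 3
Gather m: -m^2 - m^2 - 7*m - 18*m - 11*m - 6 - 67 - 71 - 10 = -2*m^2 - 36*m - 154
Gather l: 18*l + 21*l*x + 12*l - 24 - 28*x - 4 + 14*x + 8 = l*(21*x + 30) - 14*x - 20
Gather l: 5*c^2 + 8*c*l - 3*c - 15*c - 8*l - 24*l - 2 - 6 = 5*c^2 - 18*c + l*(8*c - 32) - 8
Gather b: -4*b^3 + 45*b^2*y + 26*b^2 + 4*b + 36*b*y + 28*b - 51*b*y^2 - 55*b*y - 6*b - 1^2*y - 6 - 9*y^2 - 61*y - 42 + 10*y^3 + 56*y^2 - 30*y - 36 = -4*b^3 + b^2*(45*y + 26) + b*(-51*y^2 - 19*y + 26) + 10*y^3 + 47*y^2 - 92*y - 84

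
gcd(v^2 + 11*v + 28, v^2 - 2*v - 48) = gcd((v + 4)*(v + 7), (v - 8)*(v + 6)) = 1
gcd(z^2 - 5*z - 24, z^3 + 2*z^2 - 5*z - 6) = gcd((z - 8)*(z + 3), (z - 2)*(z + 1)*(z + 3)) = z + 3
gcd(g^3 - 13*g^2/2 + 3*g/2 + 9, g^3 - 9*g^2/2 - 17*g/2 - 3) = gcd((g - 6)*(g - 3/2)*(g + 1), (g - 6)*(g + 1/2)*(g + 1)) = g^2 - 5*g - 6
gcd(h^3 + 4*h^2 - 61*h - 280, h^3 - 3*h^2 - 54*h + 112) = h^2 - h - 56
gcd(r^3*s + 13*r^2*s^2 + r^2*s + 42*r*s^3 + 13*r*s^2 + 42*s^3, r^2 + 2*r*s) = 1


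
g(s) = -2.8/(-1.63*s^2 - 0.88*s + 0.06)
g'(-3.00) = 0.17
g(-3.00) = 0.23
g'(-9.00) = 0.01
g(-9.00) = 0.02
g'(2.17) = -0.25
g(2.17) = 0.29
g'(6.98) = -0.01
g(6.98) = 0.03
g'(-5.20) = 0.03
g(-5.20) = 0.07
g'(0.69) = -5.00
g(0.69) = 2.12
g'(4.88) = -0.03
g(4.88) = 0.07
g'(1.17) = -1.28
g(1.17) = 0.87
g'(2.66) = -0.14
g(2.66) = 0.20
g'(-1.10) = 8.50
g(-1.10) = 2.97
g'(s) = -2.8*(3.26*s + 0.88)/(-1.63*s^2 - 0.88*s + 0.06)^2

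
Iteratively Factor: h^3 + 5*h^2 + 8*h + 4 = (h + 2)*(h^2 + 3*h + 2) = (h + 2)^2*(h + 1)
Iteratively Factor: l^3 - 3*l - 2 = (l - 2)*(l^2 + 2*l + 1) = (l - 2)*(l + 1)*(l + 1)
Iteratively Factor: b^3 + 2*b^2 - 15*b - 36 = (b + 3)*(b^2 - b - 12) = (b + 3)^2*(b - 4)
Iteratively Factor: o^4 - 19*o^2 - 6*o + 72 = (o - 2)*(o^3 + 2*o^2 - 15*o - 36) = (o - 2)*(o + 3)*(o^2 - o - 12) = (o - 4)*(o - 2)*(o + 3)*(o + 3)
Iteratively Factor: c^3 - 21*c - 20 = (c + 4)*(c^2 - 4*c - 5) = (c - 5)*(c + 4)*(c + 1)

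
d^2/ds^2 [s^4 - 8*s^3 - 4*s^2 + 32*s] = 12*s^2 - 48*s - 8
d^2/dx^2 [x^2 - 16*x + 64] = 2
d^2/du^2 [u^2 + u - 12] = 2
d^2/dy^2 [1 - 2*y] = 0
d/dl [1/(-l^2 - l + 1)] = (2*l + 1)/(l^2 + l - 1)^2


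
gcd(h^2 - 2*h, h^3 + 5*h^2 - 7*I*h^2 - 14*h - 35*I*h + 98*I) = h - 2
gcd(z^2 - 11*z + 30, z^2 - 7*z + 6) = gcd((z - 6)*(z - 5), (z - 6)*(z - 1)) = z - 6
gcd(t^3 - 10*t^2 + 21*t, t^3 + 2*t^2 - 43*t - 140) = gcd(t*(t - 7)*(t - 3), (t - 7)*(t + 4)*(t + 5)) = t - 7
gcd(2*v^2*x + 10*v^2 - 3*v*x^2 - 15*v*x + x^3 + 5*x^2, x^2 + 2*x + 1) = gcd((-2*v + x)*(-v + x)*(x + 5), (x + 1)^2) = 1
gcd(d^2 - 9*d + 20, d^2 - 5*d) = d - 5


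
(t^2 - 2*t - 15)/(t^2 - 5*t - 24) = (t - 5)/(t - 8)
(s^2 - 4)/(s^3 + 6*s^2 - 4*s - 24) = 1/(s + 6)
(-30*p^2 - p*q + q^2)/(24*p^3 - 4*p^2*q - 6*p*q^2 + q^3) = (-5*p - q)/(4*p^2 - q^2)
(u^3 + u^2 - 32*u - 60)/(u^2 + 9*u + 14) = (u^2 - u - 30)/(u + 7)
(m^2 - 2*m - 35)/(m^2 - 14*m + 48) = (m^2 - 2*m - 35)/(m^2 - 14*m + 48)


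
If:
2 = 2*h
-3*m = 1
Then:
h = 1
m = -1/3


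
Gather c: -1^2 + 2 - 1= 0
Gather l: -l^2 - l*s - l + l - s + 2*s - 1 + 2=-l^2 - l*s + s + 1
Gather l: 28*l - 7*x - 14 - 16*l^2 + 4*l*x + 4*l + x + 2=-16*l^2 + l*(4*x + 32) - 6*x - 12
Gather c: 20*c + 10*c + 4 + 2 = 30*c + 6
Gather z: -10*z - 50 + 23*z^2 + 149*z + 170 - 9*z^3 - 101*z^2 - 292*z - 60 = -9*z^3 - 78*z^2 - 153*z + 60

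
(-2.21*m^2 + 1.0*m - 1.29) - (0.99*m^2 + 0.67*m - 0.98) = -3.2*m^2 + 0.33*m - 0.31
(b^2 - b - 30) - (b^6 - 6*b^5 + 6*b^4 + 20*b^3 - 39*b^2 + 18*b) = -b^6 + 6*b^5 - 6*b^4 - 20*b^3 + 40*b^2 - 19*b - 30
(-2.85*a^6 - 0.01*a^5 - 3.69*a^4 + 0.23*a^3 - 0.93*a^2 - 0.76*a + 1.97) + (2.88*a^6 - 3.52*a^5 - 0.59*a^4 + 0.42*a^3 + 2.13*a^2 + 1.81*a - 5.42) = 0.0299999999999998*a^6 - 3.53*a^5 - 4.28*a^4 + 0.65*a^3 + 1.2*a^2 + 1.05*a - 3.45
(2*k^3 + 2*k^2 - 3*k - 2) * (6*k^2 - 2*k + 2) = 12*k^5 + 8*k^4 - 18*k^3 - 2*k^2 - 2*k - 4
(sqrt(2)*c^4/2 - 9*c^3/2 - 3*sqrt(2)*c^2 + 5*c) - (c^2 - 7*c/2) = sqrt(2)*c^4/2 - 9*c^3/2 - 3*sqrt(2)*c^2 - c^2 + 17*c/2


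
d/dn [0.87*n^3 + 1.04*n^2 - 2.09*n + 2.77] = 2.61*n^2 + 2.08*n - 2.09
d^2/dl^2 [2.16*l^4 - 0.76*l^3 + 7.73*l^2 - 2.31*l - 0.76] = 25.92*l^2 - 4.56*l + 15.46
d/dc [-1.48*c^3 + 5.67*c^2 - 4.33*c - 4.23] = -4.44*c^2 + 11.34*c - 4.33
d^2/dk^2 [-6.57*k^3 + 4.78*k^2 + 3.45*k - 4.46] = 9.56 - 39.42*k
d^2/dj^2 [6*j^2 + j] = 12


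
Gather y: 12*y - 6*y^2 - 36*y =-6*y^2 - 24*y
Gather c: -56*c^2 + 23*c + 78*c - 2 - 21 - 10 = -56*c^2 + 101*c - 33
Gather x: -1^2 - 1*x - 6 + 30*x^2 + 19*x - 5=30*x^2 + 18*x - 12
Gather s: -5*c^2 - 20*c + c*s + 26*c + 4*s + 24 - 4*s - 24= -5*c^2 + c*s + 6*c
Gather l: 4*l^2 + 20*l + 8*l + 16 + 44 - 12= 4*l^2 + 28*l + 48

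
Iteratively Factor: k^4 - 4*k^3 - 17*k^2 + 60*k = (k)*(k^3 - 4*k^2 - 17*k + 60) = k*(k - 3)*(k^2 - k - 20) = k*(k - 3)*(k + 4)*(k - 5)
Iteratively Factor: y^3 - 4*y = (y - 2)*(y^2 + 2*y) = y*(y - 2)*(y + 2)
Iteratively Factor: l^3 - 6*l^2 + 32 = (l - 4)*(l^2 - 2*l - 8) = (l - 4)^2*(l + 2)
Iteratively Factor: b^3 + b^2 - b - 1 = (b + 1)*(b^2 - 1) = (b + 1)^2*(b - 1)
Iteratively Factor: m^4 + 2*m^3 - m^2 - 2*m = (m)*(m^3 + 2*m^2 - m - 2) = m*(m - 1)*(m^2 + 3*m + 2) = m*(m - 1)*(m + 2)*(m + 1)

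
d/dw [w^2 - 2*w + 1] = 2*w - 2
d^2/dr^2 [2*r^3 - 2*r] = 12*r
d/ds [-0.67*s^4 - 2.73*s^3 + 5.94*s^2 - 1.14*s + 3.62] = -2.68*s^3 - 8.19*s^2 + 11.88*s - 1.14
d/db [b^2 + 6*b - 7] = 2*b + 6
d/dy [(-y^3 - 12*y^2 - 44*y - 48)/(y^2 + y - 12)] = (-y^2 + 6*y + 36)/(y^2 - 6*y + 9)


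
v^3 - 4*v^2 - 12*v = v*(v - 6)*(v + 2)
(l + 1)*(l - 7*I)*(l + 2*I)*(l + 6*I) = l^4 + l^3 + I*l^3 + 44*l^2 + I*l^2 + 44*l + 84*I*l + 84*I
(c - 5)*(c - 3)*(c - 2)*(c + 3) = c^4 - 7*c^3 + c^2 + 63*c - 90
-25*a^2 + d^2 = (-5*a + d)*(5*a + d)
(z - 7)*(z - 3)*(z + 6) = z^3 - 4*z^2 - 39*z + 126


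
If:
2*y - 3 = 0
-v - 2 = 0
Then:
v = -2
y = 3/2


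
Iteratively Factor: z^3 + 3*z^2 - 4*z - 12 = (z - 2)*(z^2 + 5*z + 6) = (z - 2)*(z + 3)*(z + 2)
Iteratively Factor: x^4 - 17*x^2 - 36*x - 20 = (x + 1)*(x^3 - x^2 - 16*x - 20) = (x + 1)*(x + 2)*(x^2 - 3*x - 10) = (x + 1)*(x + 2)^2*(x - 5)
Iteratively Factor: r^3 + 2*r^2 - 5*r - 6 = (r - 2)*(r^2 + 4*r + 3) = (r - 2)*(r + 3)*(r + 1)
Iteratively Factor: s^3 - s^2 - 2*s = (s + 1)*(s^2 - 2*s) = s*(s + 1)*(s - 2)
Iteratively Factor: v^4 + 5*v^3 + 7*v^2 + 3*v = (v + 3)*(v^3 + 2*v^2 + v) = (v + 1)*(v + 3)*(v^2 + v) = (v + 1)^2*(v + 3)*(v)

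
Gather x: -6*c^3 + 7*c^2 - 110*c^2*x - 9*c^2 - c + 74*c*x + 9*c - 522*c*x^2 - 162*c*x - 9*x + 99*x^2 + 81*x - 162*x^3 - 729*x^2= -6*c^3 - 2*c^2 + 8*c - 162*x^3 + x^2*(-522*c - 630) + x*(-110*c^2 - 88*c + 72)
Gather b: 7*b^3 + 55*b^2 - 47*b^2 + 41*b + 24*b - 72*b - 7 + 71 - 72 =7*b^3 + 8*b^2 - 7*b - 8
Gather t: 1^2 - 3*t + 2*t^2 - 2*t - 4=2*t^2 - 5*t - 3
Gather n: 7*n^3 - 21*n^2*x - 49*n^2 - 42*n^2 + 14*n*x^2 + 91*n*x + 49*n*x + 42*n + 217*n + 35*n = 7*n^3 + n^2*(-21*x - 91) + n*(14*x^2 + 140*x + 294)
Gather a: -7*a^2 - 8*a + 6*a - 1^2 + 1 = -7*a^2 - 2*a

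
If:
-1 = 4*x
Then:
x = -1/4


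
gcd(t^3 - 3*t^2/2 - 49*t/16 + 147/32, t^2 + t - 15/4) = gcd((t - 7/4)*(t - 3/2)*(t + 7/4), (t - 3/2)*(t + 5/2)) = t - 3/2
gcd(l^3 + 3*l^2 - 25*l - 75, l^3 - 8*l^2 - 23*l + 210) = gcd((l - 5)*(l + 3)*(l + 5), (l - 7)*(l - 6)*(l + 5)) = l + 5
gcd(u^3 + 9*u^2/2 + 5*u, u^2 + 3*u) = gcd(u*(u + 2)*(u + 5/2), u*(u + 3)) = u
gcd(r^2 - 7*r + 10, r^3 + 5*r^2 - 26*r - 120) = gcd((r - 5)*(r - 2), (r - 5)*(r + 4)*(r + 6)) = r - 5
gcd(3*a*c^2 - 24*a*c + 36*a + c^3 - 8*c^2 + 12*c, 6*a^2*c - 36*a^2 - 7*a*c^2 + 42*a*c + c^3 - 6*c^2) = c - 6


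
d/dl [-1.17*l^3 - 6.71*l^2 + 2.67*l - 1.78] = -3.51*l^2 - 13.42*l + 2.67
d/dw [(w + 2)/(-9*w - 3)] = 5/(3*(9*w^2 + 6*w + 1))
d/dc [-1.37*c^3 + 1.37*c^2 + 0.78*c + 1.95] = -4.11*c^2 + 2.74*c + 0.78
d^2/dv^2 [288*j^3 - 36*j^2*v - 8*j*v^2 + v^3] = -16*j + 6*v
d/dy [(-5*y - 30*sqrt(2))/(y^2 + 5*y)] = 5*(-y*(y + 5) + (y + 6*sqrt(2))*(2*y + 5))/(y^2*(y + 5)^2)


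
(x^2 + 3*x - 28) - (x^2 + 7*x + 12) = -4*x - 40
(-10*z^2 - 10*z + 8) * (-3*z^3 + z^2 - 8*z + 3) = 30*z^5 + 20*z^4 + 46*z^3 + 58*z^2 - 94*z + 24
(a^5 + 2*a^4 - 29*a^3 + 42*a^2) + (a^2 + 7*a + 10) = a^5 + 2*a^4 - 29*a^3 + 43*a^2 + 7*a + 10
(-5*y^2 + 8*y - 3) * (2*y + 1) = -10*y^3 + 11*y^2 + 2*y - 3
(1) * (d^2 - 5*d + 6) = d^2 - 5*d + 6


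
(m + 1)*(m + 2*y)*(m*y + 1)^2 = m^4*y^2 + 2*m^3*y^3 + m^3*y^2 + 2*m^3*y + 2*m^2*y^3 + 4*m^2*y^2 + 2*m^2*y + m^2 + 4*m*y^2 + 2*m*y + m + 2*y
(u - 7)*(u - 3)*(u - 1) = u^3 - 11*u^2 + 31*u - 21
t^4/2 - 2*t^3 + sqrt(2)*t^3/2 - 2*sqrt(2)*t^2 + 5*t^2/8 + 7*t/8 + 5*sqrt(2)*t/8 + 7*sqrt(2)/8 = (t/2 + sqrt(2)/2)*(t - 7/2)*(t - 1)*(t + 1/2)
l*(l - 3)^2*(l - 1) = l^4 - 7*l^3 + 15*l^2 - 9*l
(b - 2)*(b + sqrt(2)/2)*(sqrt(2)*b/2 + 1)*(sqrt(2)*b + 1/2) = b^4 - 2*b^3 + 7*sqrt(2)*b^3/4 - 7*sqrt(2)*b^2/2 + 7*b^2/4 - 7*b/2 + sqrt(2)*b/4 - sqrt(2)/2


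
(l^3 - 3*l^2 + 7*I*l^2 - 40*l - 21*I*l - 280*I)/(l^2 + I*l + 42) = (l^2 - 3*l - 40)/(l - 6*I)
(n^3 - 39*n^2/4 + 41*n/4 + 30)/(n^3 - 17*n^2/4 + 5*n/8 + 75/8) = 2*(n - 8)/(2*n - 5)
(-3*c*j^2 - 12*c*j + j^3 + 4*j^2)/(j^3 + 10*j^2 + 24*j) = (-3*c + j)/(j + 6)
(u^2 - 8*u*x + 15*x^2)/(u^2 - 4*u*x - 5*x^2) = (u - 3*x)/(u + x)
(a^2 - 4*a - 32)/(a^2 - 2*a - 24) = (a - 8)/(a - 6)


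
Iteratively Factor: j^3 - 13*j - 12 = (j + 1)*(j^2 - j - 12) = (j + 1)*(j + 3)*(j - 4)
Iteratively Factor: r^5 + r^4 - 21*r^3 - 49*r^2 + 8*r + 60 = (r + 2)*(r^4 - r^3 - 19*r^2 - 11*r + 30) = (r + 2)*(r + 3)*(r^3 - 4*r^2 - 7*r + 10) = (r - 5)*(r + 2)*(r + 3)*(r^2 + r - 2) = (r - 5)*(r + 2)^2*(r + 3)*(r - 1)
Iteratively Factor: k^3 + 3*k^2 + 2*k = (k + 1)*(k^2 + 2*k) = k*(k + 1)*(k + 2)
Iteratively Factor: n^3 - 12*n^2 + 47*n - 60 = (n - 5)*(n^2 - 7*n + 12) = (n - 5)*(n - 3)*(n - 4)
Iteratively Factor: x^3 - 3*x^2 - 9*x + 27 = (x - 3)*(x^2 - 9) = (x - 3)^2*(x + 3)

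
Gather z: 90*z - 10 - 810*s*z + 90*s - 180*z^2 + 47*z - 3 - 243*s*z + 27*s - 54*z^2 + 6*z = 117*s - 234*z^2 + z*(143 - 1053*s) - 13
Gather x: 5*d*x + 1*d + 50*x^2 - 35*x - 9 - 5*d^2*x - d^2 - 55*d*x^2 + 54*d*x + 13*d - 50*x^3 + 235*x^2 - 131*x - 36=-d^2 + 14*d - 50*x^3 + x^2*(285 - 55*d) + x*(-5*d^2 + 59*d - 166) - 45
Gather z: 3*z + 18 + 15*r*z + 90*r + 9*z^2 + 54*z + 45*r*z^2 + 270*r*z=90*r + z^2*(45*r + 9) + z*(285*r + 57) + 18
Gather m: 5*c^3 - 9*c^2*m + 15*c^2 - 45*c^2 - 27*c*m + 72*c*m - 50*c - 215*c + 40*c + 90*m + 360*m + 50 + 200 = 5*c^3 - 30*c^2 - 225*c + m*(-9*c^2 + 45*c + 450) + 250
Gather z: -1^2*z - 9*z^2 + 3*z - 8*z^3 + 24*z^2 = -8*z^3 + 15*z^2 + 2*z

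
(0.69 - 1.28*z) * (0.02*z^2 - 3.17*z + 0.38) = -0.0256*z^3 + 4.0714*z^2 - 2.6737*z + 0.2622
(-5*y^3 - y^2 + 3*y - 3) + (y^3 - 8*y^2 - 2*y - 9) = -4*y^3 - 9*y^2 + y - 12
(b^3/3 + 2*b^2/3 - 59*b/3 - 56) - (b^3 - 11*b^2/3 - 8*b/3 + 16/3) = -2*b^3/3 + 13*b^2/3 - 17*b - 184/3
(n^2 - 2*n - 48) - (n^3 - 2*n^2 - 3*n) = -n^3 + 3*n^2 + n - 48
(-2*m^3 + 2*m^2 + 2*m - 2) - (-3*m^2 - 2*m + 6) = -2*m^3 + 5*m^2 + 4*m - 8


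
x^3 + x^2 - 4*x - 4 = (x - 2)*(x + 1)*(x + 2)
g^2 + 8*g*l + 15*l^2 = (g + 3*l)*(g + 5*l)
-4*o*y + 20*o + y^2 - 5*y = (-4*o + y)*(y - 5)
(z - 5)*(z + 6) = z^2 + z - 30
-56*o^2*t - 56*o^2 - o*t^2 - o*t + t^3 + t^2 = (-8*o + t)*(7*o + t)*(t + 1)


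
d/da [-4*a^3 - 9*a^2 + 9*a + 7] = -12*a^2 - 18*a + 9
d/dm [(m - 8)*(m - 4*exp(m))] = m - (m - 8)*(4*exp(m) - 1) - 4*exp(m)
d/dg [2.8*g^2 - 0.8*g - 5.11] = 5.6*g - 0.8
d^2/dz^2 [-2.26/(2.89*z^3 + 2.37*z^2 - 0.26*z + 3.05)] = ((39.1884*z + 10.7124)*(2.89*z^3 + 2.37*z^2 - 0.26*z + 3.05) - 2.26*(8.67*z^2 + 4.74*z - 0.26)*(17.34*z^2 + 9.48*z - 0.52))/(2.89*z^3 + 2.37*z^2 - 0.26*z + 3.05)^3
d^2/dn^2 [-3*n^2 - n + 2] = -6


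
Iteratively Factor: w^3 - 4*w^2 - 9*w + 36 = (w - 4)*(w^2 - 9) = (w - 4)*(w + 3)*(w - 3)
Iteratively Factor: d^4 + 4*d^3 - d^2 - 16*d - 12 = (d + 3)*(d^3 + d^2 - 4*d - 4) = (d + 1)*(d + 3)*(d^2 - 4) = (d - 2)*(d + 1)*(d + 3)*(d + 2)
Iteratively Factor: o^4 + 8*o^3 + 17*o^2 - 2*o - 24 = (o + 4)*(o^3 + 4*o^2 + o - 6) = (o - 1)*(o + 4)*(o^2 + 5*o + 6) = (o - 1)*(o + 2)*(o + 4)*(o + 3)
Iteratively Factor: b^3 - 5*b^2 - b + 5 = (b - 5)*(b^2 - 1) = (b - 5)*(b - 1)*(b + 1)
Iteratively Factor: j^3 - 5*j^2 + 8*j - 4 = (j - 2)*(j^2 - 3*j + 2) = (j - 2)*(j - 1)*(j - 2)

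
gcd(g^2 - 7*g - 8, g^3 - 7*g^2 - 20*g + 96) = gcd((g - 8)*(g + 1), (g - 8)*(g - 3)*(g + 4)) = g - 8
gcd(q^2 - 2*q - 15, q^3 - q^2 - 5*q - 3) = 1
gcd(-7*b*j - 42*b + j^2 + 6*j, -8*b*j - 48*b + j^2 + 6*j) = j + 6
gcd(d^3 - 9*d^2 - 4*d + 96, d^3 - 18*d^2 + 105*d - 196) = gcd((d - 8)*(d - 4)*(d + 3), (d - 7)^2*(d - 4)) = d - 4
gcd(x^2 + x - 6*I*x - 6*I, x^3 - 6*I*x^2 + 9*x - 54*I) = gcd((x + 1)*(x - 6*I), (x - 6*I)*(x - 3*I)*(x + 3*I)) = x - 6*I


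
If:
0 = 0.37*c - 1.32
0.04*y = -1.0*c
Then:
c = 3.57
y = -89.19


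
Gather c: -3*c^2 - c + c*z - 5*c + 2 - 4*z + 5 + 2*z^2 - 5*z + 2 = -3*c^2 + c*(z - 6) + 2*z^2 - 9*z + 9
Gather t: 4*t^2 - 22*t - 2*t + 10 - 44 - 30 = 4*t^2 - 24*t - 64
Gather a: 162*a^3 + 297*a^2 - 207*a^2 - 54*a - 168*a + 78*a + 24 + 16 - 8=162*a^3 + 90*a^2 - 144*a + 32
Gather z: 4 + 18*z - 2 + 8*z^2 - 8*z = 8*z^2 + 10*z + 2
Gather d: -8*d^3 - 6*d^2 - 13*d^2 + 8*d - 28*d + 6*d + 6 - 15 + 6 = -8*d^3 - 19*d^2 - 14*d - 3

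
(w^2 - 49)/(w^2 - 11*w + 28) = (w + 7)/(w - 4)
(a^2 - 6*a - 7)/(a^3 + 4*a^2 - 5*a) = (a^2 - 6*a - 7)/(a*(a^2 + 4*a - 5))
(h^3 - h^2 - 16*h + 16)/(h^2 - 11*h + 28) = (h^2 + 3*h - 4)/(h - 7)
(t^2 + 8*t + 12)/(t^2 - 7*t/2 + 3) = 2*(t^2 + 8*t + 12)/(2*t^2 - 7*t + 6)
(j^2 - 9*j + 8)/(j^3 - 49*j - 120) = (j - 1)/(j^2 + 8*j + 15)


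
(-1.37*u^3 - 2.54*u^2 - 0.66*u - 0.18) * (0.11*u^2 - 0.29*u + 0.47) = -0.1507*u^5 + 0.1179*u^4 + 0.0200999999999999*u^3 - 1.0222*u^2 - 0.258*u - 0.0846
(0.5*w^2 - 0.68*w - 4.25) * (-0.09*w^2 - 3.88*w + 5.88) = -0.045*w^4 - 1.8788*w^3 + 5.9609*w^2 + 12.4916*w - 24.99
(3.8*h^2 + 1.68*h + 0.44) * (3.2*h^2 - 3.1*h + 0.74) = 12.16*h^4 - 6.404*h^3 - 0.988*h^2 - 0.1208*h + 0.3256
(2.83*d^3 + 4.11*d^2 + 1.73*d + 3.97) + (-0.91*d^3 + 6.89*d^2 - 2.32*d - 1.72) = 1.92*d^3 + 11.0*d^2 - 0.59*d + 2.25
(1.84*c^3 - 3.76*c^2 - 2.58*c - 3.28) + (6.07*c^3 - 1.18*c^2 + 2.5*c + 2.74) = 7.91*c^3 - 4.94*c^2 - 0.0800000000000001*c - 0.54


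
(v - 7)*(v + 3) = v^2 - 4*v - 21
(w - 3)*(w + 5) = w^2 + 2*w - 15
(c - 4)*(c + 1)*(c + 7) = c^3 + 4*c^2 - 25*c - 28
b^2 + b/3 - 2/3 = (b - 2/3)*(b + 1)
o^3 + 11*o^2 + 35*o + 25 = (o + 1)*(o + 5)^2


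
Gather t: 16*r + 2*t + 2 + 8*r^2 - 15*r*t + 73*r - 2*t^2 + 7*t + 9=8*r^2 + 89*r - 2*t^2 + t*(9 - 15*r) + 11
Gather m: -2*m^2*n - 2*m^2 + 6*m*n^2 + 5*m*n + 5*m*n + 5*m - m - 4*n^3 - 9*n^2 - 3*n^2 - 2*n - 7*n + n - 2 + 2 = m^2*(-2*n - 2) + m*(6*n^2 + 10*n + 4) - 4*n^3 - 12*n^2 - 8*n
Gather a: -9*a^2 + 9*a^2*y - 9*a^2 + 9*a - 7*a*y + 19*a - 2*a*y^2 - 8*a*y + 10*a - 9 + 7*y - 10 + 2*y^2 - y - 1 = a^2*(9*y - 18) + a*(-2*y^2 - 15*y + 38) + 2*y^2 + 6*y - 20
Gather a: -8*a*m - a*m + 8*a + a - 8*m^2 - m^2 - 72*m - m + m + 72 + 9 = a*(9 - 9*m) - 9*m^2 - 72*m + 81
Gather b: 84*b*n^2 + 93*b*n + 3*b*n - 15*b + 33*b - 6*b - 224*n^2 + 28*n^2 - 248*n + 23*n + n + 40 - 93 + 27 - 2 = b*(84*n^2 + 96*n + 12) - 196*n^2 - 224*n - 28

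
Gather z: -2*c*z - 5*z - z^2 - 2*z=-z^2 + z*(-2*c - 7)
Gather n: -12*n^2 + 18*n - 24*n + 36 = -12*n^2 - 6*n + 36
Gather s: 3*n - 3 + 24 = 3*n + 21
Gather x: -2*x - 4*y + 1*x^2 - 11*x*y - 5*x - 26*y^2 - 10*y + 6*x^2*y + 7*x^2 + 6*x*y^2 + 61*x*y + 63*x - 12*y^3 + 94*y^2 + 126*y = x^2*(6*y + 8) + x*(6*y^2 + 50*y + 56) - 12*y^3 + 68*y^2 + 112*y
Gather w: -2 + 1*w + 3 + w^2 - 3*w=w^2 - 2*w + 1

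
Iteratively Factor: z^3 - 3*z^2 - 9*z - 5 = (z + 1)*(z^2 - 4*z - 5) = (z - 5)*(z + 1)*(z + 1)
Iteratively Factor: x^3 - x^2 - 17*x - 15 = (x - 5)*(x^2 + 4*x + 3) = (x - 5)*(x + 1)*(x + 3)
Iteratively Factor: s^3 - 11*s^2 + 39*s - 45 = (s - 5)*(s^2 - 6*s + 9) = (s - 5)*(s - 3)*(s - 3)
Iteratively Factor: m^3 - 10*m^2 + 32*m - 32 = (m - 4)*(m^2 - 6*m + 8) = (m - 4)*(m - 2)*(m - 4)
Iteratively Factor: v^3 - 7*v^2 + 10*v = (v)*(v^2 - 7*v + 10) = v*(v - 2)*(v - 5)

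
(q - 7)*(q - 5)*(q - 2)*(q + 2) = q^4 - 12*q^3 + 31*q^2 + 48*q - 140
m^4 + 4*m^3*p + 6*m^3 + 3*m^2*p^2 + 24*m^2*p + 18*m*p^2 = m*(m + 6)*(m + p)*(m + 3*p)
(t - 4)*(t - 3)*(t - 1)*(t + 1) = t^4 - 7*t^3 + 11*t^2 + 7*t - 12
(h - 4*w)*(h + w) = h^2 - 3*h*w - 4*w^2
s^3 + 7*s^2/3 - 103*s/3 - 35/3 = (s - 5)*(s + 1/3)*(s + 7)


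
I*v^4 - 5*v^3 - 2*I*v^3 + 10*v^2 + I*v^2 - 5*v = v*(v - 1)*(v + 5*I)*(I*v - I)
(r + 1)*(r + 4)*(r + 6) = r^3 + 11*r^2 + 34*r + 24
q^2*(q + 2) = q^3 + 2*q^2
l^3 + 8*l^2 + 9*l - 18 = (l - 1)*(l + 3)*(l + 6)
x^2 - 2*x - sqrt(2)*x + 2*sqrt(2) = (x - 2)*(x - sqrt(2))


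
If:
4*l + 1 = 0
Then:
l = -1/4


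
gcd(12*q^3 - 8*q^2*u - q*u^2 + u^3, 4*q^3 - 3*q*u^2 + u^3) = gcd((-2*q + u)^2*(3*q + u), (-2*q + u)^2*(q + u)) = 4*q^2 - 4*q*u + u^2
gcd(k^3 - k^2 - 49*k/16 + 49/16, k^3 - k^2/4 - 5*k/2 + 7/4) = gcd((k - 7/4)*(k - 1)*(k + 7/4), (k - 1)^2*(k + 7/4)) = k^2 + 3*k/4 - 7/4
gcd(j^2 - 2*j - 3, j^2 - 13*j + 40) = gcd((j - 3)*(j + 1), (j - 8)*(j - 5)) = 1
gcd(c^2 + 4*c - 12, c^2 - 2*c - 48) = c + 6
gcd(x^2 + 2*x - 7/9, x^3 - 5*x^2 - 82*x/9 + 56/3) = x + 7/3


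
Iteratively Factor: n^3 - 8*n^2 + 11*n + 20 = (n - 4)*(n^2 - 4*n - 5) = (n - 4)*(n + 1)*(n - 5)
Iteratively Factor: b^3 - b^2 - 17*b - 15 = (b + 1)*(b^2 - 2*b - 15) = (b + 1)*(b + 3)*(b - 5)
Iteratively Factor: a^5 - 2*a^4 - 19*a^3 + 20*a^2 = (a)*(a^4 - 2*a^3 - 19*a^2 + 20*a) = a*(a - 1)*(a^3 - a^2 - 20*a) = a^2*(a - 1)*(a^2 - a - 20) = a^2*(a - 1)*(a + 4)*(a - 5)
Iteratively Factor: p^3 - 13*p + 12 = (p - 1)*(p^2 + p - 12) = (p - 1)*(p + 4)*(p - 3)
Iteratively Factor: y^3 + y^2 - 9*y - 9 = (y + 3)*(y^2 - 2*y - 3) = (y + 1)*(y + 3)*(y - 3)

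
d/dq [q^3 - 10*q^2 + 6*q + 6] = 3*q^2 - 20*q + 6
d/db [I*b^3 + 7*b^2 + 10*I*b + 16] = 3*I*b^2 + 14*b + 10*I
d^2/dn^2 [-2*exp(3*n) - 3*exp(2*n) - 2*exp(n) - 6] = (-18*exp(2*n) - 12*exp(n) - 2)*exp(n)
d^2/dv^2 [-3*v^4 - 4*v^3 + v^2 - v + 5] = -36*v^2 - 24*v + 2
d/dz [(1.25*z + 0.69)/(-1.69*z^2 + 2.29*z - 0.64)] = (2.1125*z^2 + 2.3322*z - 2.3801)/(2.8561*z^4 - 7.7402*z^3 + 7.4073*z^2 - 2.9312*z + 0.4096)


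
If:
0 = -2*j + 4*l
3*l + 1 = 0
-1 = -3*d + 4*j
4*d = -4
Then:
No Solution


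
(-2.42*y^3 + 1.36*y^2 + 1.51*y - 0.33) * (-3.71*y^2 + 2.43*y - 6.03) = 8.9782*y^5 - 10.9262*y^4 + 12.2953*y^3 - 3.3072*y^2 - 9.9072*y + 1.9899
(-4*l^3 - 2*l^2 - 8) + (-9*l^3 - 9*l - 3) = -13*l^3 - 2*l^2 - 9*l - 11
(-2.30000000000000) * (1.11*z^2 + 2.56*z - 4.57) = -2.553*z^2 - 5.888*z + 10.511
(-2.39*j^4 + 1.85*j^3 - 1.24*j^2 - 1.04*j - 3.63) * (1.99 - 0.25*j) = 0.5975*j^5 - 5.2186*j^4 + 3.9915*j^3 - 2.2076*j^2 - 1.1621*j - 7.2237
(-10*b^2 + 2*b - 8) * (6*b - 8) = -60*b^3 + 92*b^2 - 64*b + 64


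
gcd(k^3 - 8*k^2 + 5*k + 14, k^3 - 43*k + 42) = 1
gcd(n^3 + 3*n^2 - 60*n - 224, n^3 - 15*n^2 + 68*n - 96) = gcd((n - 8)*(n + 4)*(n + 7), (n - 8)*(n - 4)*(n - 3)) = n - 8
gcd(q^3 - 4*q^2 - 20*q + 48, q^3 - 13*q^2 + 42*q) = q - 6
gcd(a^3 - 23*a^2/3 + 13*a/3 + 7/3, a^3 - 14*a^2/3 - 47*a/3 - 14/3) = a^2 - 20*a/3 - 7/3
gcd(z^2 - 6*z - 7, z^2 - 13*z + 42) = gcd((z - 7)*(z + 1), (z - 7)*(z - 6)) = z - 7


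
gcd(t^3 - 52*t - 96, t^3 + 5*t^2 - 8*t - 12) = t + 6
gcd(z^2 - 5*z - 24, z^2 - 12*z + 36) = 1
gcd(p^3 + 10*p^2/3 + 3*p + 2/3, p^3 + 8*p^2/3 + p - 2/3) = p^2 + 3*p + 2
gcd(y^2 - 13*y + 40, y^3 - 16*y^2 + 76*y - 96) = y - 8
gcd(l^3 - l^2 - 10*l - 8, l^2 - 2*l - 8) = l^2 - 2*l - 8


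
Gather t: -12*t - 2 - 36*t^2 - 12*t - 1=-36*t^2 - 24*t - 3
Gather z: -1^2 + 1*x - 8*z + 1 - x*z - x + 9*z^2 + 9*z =9*z^2 + z*(1 - x)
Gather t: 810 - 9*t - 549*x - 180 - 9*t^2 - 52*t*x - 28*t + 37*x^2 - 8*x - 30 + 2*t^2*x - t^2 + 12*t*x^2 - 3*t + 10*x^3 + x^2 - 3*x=t^2*(2*x - 10) + t*(12*x^2 - 52*x - 40) + 10*x^3 + 38*x^2 - 560*x + 600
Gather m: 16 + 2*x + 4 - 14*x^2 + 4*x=-14*x^2 + 6*x + 20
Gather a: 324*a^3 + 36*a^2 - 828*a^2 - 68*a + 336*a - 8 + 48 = 324*a^3 - 792*a^2 + 268*a + 40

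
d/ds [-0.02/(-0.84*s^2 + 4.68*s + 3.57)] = (0.0936 - 0.0336*s)/(-0.84*s^2 + 4.68*s + 3.57)^2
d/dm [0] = 0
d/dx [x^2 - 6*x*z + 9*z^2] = 2*x - 6*z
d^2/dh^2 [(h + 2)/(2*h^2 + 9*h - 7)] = 2*((h + 2)*(4*h + 9)^2 - (6*h + 13)*(2*h^2 + 9*h - 7))/(2*h^2 + 9*h - 7)^3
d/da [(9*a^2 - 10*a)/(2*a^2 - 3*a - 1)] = (-7*a^2 - 18*a + 10)/(4*a^4 - 12*a^3 + 5*a^2 + 6*a + 1)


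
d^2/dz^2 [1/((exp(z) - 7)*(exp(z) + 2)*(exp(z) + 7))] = (9*exp(5*z) + 22*exp(4*z) - 82*exp(3*z) + 588*exp(2*z) + 3185*exp(z) - 4802)*exp(z)/(exp(9*z) + 6*exp(8*z) - 135*exp(7*z) - 874*exp(6*z) + 5439*exp(5*z) + 42042*exp(4*z) - 31213*exp(3*z) - 648270*exp(2*z) - 1411788*exp(z) - 941192)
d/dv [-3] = 0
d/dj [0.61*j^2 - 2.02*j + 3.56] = 1.22*j - 2.02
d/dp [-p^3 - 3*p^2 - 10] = 3*p*(-p - 2)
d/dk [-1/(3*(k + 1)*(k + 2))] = (2*k + 3)/(3*(k + 1)^2*(k + 2)^2)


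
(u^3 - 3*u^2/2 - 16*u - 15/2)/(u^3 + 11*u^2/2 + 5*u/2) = (u^2 - 2*u - 15)/(u*(u + 5))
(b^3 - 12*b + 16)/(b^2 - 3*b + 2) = (b^2 + 2*b - 8)/(b - 1)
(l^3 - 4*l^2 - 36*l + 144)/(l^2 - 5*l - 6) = (l^2 + 2*l - 24)/(l + 1)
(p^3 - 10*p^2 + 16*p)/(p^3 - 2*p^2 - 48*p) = (p - 2)/(p + 6)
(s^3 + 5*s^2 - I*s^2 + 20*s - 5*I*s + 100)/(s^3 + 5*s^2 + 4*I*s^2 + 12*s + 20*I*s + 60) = (s^2 - I*s + 20)/(s^2 + 4*I*s + 12)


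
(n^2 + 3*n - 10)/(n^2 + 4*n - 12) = (n + 5)/(n + 6)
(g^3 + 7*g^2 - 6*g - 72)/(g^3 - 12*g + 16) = (g^2 + 3*g - 18)/(g^2 - 4*g + 4)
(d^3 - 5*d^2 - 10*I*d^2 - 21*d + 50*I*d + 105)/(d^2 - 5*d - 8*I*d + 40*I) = (d^2 - 10*I*d - 21)/(d - 8*I)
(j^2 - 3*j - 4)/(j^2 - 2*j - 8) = (j + 1)/(j + 2)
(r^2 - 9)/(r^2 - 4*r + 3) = (r + 3)/(r - 1)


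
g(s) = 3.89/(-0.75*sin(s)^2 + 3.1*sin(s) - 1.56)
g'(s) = 3.89*(1.5*sin(s)*cos(s) - 3.1*cos(s))/(-0.75*sin(s)^2 + 3.1*sin(s) - 1.56)^2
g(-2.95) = -1.79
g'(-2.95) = 2.73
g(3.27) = -1.98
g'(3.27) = 3.28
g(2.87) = -4.97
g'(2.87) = 16.52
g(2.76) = -7.63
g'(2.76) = 35.33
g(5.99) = -1.54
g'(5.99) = -2.07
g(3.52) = -1.39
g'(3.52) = 1.68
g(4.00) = -0.90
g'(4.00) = 0.57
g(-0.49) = -1.22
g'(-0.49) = -1.29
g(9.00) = -9.49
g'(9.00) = 52.38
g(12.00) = -1.13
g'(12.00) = -1.08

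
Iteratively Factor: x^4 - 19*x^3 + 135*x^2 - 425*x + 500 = (x - 4)*(x^3 - 15*x^2 + 75*x - 125) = (x - 5)*(x - 4)*(x^2 - 10*x + 25) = (x - 5)^2*(x - 4)*(x - 5)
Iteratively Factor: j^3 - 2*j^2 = (j)*(j^2 - 2*j) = j*(j - 2)*(j)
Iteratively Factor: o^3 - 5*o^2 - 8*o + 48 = (o - 4)*(o^2 - o - 12) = (o - 4)^2*(o + 3)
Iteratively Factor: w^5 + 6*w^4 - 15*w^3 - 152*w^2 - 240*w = (w + 4)*(w^4 + 2*w^3 - 23*w^2 - 60*w) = w*(w + 4)*(w^3 + 2*w^2 - 23*w - 60) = w*(w + 3)*(w + 4)*(w^2 - w - 20) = w*(w + 3)*(w + 4)^2*(w - 5)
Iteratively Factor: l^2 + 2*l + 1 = (l + 1)*(l + 1)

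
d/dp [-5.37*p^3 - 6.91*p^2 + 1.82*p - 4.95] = -16.11*p^2 - 13.82*p + 1.82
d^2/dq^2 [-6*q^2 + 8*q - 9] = -12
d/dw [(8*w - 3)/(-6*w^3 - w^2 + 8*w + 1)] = 2*(-24*w^3 - 4*w^2 + 32*w + (8*w - 3)*(9*w^2 + w - 4) + 4)/(6*w^3 + w^2 - 8*w - 1)^2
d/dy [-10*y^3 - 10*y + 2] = -30*y^2 - 10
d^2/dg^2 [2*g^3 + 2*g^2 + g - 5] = 12*g + 4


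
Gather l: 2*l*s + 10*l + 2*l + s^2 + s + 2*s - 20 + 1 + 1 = l*(2*s + 12) + s^2 + 3*s - 18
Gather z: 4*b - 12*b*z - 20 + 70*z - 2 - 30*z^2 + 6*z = 4*b - 30*z^2 + z*(76 - 12*b) - 22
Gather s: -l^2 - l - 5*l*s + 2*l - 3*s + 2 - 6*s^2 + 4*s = -l^2 + l - 6*s^2 + s*(1 - 5*l) + 2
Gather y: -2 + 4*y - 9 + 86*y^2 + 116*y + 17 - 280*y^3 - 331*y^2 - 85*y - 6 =-280*y^3 - 245*y^2 + 35*y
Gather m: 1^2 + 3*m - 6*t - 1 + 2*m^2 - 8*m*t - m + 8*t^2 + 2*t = 2*m^2 + m*(2 - 8*t) + 8*t^2 - 4*t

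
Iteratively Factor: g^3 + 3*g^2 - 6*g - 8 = (g - 2)*(g^2 + 5*g + 4) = (g - 2)*(g + 4)*(g + 1)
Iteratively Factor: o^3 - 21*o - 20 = (o + 1)*(o^2 - o - 20) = (o - 5)*(o + 1)*(o + 4)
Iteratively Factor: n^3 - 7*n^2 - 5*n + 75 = (n - 5)*(n^2 - 2*n - 15) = (n - 5)^2*(n + 3)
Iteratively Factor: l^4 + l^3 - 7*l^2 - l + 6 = (l - 1)*(l^3 + 2*l^2 - 5*l - 6) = (l - 2)*(l - 1)*(l^2 + 4*l + 3) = (l - 2)*(l - 1)*(l + 3)*(l + 1)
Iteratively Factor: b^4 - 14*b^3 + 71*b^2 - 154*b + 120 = (b - 5)*(b^3 - 9*b^2 + 26*b - 24) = (b - 5)*(b - 4)*(b^2 - 5*b + 6) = (b - 5)*(b - 4)*(b - 2)*(b - 3)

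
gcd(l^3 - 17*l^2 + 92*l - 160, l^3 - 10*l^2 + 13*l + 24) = l - 8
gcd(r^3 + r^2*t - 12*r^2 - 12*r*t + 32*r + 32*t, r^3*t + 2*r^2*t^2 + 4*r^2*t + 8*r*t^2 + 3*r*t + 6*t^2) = 1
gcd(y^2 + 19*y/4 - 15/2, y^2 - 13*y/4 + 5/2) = y - 5/4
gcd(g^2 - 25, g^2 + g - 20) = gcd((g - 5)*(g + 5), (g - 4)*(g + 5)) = g + 5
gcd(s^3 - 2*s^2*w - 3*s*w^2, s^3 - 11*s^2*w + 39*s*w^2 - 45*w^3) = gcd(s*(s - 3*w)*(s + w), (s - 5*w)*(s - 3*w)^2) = s - 3*w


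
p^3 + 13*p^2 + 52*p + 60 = (p + 2)*(p + 5)*(p + 6)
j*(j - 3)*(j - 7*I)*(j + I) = j^4 - 3*j^3 - 6*I*j^3 + 7*j^2 + 18*I*j^2 - 21*j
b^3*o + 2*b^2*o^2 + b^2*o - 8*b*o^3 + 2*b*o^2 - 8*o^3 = (b - 2*o)*(b + 4*o)*(b*o + o)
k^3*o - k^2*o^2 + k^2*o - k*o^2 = k*(k - o)*(k*o + o)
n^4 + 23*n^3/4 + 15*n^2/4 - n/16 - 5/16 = (n - 1/4)*(n + 1/2)^2*(n + 5)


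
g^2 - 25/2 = (g - 5*sqrt(2)/2)*(g + 5*sqrt(2)/2)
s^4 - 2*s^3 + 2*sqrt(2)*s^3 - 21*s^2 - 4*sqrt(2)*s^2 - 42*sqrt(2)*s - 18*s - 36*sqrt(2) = (s - 6)*(s + 1)*(s + 3)*(s + 2*sqrt(2))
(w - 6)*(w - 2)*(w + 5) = w^3 - 3*w^2 - 28*w + 60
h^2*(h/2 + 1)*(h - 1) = h^4/2 + h^3/2 - h^2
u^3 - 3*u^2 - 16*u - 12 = (u - 6)*(u + 1)*(u + 2)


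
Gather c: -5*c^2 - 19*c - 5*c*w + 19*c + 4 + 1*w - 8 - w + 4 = -5*c^2 - 5*c*w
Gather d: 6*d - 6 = 6*d - 6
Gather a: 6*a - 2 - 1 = 6*a - 3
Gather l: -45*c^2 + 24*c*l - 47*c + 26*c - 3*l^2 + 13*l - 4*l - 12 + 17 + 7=-45*c^2 - 21*c - 3*l^2 + l*(24*c + 9) + 12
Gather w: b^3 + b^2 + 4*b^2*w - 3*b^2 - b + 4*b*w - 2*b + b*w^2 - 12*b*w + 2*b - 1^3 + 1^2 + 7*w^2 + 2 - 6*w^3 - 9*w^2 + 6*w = b^3 - 2*b^2 - b - 6*w^3 + w^2*(b - 2) + w*(4*b^2 - 8*b + 6) + 2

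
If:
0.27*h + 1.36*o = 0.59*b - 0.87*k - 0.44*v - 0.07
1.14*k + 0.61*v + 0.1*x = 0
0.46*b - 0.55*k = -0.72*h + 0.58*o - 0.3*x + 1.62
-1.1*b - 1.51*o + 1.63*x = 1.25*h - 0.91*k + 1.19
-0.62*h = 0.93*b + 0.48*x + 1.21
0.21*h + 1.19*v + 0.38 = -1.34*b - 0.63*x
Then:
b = -2.43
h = 1.84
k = -1.16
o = -1.44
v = 2.19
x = -0.19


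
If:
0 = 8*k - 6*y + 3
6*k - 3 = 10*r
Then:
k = 3*y/4 - 3/8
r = 9*y/20 - 21/40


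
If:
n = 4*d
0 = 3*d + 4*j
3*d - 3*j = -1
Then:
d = -4/21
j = 1/7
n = -16/21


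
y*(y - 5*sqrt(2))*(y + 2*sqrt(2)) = y^3 - 3*sqrt(2)*y^2 - 20*y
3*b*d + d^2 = d*(3*b + d)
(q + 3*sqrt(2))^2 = q^2 + 6*sqrt(2)*q + 18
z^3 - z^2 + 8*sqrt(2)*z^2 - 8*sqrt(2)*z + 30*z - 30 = (z - 1)*(z + 3*sqrt(2))*(z + 5*sqrt(2))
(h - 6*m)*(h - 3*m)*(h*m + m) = h^3*m - 9*h^2*m^2 + h^2*m + 18*h*m^3 - 9*h*m^2 + 18*m^3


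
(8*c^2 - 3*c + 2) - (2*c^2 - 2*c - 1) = 6*c^2 - c + 3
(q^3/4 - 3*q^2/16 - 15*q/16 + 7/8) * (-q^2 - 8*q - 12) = -q^5/4 - 29*q^4/16 - 9*q^3/16 + 71*q^2/8 + 17*q/4 - 21/2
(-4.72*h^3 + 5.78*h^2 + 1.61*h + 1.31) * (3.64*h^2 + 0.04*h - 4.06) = -17.1808*h^5 + 20.8504*h^4 + 25.2548*h^3 - 18.634*h^2 - 6.4842*h - 5.3186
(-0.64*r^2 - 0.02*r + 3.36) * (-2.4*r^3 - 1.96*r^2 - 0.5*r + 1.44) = 1.536*r^5 + 1.3024*r^4 - 7.7048*r^3 - 7.4972*r^2 - 1.7088*r + 4.8384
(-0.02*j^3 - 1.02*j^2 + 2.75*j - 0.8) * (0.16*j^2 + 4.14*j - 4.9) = -0.0032*j^5 - 0.246*j^4 - 3.6848*j^3 + 16.255*j^2 - 16.787*j + 3.92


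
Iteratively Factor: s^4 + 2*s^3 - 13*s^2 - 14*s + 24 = (s + 2)*(s^3 - 13*s + 12) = (s - 1)*(s + 2)*(s^2 + s - 12) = (s - 1)*(s + 2)*(s + 4)*(s - 3)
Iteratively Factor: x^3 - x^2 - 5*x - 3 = (x - 3)*(x^2 + 2*x + 1) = (x - 3)*(x + 1)*(x + 1)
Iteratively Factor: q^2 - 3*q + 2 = (q - 2)*(q - 1)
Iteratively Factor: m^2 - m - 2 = (m - 2)*(m + 1)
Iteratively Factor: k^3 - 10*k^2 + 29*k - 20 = (k - 5)*(k^2 - 5*k + 4) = (k - 5)*(k - 4)*(k - 1)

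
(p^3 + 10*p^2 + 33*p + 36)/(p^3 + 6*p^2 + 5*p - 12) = (p + 3)/(p - 1)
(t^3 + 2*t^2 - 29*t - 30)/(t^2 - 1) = (t^2 + t - 30)/(t - 1)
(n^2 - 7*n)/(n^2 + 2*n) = (n - 7)/(n + 2)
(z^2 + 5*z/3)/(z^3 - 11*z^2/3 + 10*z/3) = (3*z + 5)/(3*z^2 - 11*z + 10)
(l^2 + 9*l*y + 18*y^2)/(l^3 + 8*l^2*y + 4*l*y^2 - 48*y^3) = (-l - 3*y)/(-l^2 - 2*l*y + 8*y^2)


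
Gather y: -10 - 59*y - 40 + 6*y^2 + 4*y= 6*y^2 - 55*y - 50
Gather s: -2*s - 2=-2*s - 2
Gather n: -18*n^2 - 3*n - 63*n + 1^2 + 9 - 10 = -18*n^2 - 66*n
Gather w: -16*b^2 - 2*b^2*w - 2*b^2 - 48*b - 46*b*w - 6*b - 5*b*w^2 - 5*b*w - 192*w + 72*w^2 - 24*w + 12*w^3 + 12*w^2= -18*b^2 - 54*b + 12*w^3 + w^2*(84 - 5*b) + w*(-2*b^2 - 51*b - 216)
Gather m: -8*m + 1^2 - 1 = -8*m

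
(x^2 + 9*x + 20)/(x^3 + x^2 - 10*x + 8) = (x + 5)/(x^2 - 3*x + 2)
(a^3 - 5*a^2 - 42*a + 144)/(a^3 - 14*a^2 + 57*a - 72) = (a + 6)/(a - 3)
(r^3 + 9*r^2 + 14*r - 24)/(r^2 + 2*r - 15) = (r^3 + 9*r^2 + 14*r - 24)/(r^2 + 2*r - 15)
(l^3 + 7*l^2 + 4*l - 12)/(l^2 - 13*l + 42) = (l^3 + 7*l^2 + 4*l - 12)/(l^2 - 13*l + 42)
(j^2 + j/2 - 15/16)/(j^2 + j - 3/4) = (16*j^2 + 8*j - 15)/(4*(4*j^2 + 4*j - 3))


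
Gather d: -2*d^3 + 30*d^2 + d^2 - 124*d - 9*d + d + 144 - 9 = -2*d^3 + 31*d^2 - 132*d + 135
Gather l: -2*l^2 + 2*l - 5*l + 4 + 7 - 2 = -2*l^2 - 3*l + 9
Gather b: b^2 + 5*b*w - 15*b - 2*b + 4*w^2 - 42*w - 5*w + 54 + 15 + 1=b^2 + b*(5*w - 17) + 4*w^2 - 47*w + 70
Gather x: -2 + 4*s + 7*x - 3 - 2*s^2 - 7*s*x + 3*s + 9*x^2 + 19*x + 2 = -2*s^2 + 7*s + 9*x^2 + x*(26 - 7*s) - 3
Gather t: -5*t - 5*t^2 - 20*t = -5*t^2 - 25*t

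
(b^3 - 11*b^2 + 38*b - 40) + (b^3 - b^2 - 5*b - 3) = 2*b^3 - 12*b^2 + 33*b - 43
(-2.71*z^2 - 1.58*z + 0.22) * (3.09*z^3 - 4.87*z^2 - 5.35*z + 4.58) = -8.3739*z^5 + 8.3155*z^4 + 22.8729*z^3 - 5.0302*z^2 - 8.4134*z + 1.0076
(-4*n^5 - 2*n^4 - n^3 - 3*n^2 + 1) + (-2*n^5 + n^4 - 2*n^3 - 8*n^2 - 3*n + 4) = -6*n^5 - n^4 - 3*n^3 - 11*n^2 - 3*n + 5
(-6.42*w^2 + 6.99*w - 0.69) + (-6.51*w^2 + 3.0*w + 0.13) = -12.93*w^2 + 9.99*w - 0.56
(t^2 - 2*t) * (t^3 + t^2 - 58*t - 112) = t^5 - t^4 - 60*t^3 + 4*t^2 + 224*t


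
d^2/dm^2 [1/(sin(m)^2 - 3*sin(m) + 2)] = (-4*sin(m)^3 + 5*sin(m)^2 + 10*sin(m) - 14)/((sin(m) - 2)^3*(sin(m) - 1)^2)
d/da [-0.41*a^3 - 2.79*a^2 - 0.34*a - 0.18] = -1.23*a^2 - 5.58*a - 0.34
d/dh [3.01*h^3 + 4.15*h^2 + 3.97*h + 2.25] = 9.03*h^2 + 8.3*h + 3.97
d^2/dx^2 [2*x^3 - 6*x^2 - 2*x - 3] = 12*x - 12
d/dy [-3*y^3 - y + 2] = -9*y^2 - 1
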